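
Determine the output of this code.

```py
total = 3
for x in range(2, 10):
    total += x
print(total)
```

47

x=2: total = 3+2 = 5
x=3: total = 5+3 = 8
x=4: total = 8+4 = 12
x=5: total = 12+5 = 17
x=6: total = 17+6 = 23
x=7: total = 23+7 = 30
x=8: total = 30+8 = 38
x=9: total = 38+9 = 47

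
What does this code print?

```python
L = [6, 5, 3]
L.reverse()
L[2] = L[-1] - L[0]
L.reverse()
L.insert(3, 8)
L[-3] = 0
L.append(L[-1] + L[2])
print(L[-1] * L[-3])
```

reverse → [3, 5, 6]
L[2] = L[-1]-L[0] = 6-3 = 3 → [3, 5, 3]
reverse → [3, 5, 3]
insert 8 at 3 → [3, 5, 3, 8]
L[-3] = 0 → [3, 0, 3, 8]
append L[-1]+L[2] = 8+3 = 11 → [3, 0, 3, 8, 11]
L[-1]*L[-3] = 11*3 = 33

33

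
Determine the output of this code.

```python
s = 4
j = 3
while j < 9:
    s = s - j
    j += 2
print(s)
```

j=3: s = 4-3 = 1
j=5: s = 1-5 = -4
j=7: s = (-4)-7 = -11

-11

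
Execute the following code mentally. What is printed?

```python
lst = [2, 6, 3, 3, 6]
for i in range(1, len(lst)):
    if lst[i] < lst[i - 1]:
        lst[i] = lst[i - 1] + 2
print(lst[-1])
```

12

i=1: 6>=2, unchanged → [2, 6, 3, 3, 6]
i=2: 3<6, lst[2] = 6+2 = 8 → [2, 6, 8, 3, 6]
i=3: 3<8, lst[3] = 8+2 = 10 → [2, 6, 8, 10, 6]
i=4: 6<10, lst[4] = 10+2 = 12 → [2, 6, 8, 10, 12]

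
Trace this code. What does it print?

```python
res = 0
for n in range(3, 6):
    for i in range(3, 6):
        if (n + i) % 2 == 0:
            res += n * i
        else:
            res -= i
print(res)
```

n=3,i=3: even sum, res = 0+9 = 9
n=3,i=4: odd sum, res = 9-4 = 5
n=3,i=5: even sum, res = 5+15 = 20
n=4,i=3: odd sum, res = 20-3 = 17
n=4,i=4: even sum, res = 17+16 = 33
n=4,i=5: odd sum, res = 33-5 = 28
n=5,i=3: even sum, res = 28+15 = 43
n=5,i=4: odd sum, res = 43-4 = 39
n=5,i=5: even sum, res = 39+25 = 64

64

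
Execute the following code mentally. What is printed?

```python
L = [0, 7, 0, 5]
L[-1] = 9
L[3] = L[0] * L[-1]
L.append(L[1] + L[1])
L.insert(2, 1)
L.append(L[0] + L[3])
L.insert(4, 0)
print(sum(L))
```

L[-1] = 9 → [0, 7, 0, 9]
L[3] = L[0]*L[-1] = 0*9 = 0 → [0, 7, 0, 0]
append L[1]+L[1] = 7+7 = 14 → [0, 7, 0, 0, 14]
insert 1 at 2 → [0, 7, 1, 0, 0, 14]
append L[0]+L[3] = 0+0 = 0 → [0, 7, 1, 0, 0, 14, 0]
insert 0 at 4 → [0, 7, 1, 0, 0, 0, 14, 0]
sum = 22

22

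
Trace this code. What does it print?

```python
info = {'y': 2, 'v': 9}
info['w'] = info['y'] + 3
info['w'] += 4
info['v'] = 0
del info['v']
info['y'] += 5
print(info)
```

info['w'] = info['y']+3 = 5 → {'y': 2, 'v': 9, 'w': 5}
info['w'] = 5+4 = 9 → {'y': 2, 'v': 9, 'w': 9}
info['v'] = 0 → {'y': 2, 'v': 0, 'w': 9}
del 'v' → {'y': 2, 'w': 9}
info['y'] = 2+5 = 7 → {'y': 7, 'w': 9}

{'y': 7, 'w': 9}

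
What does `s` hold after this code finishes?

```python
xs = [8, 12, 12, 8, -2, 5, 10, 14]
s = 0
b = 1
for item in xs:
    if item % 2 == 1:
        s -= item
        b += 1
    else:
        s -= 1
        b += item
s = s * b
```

item=8: not odd, s = 0-1 = -1; b=9
item=12: not odd, s = (-1)-1 = -2; b=21
item=12: not odd, s = (-2)-1 = -3; b=33
item=8: not odd, s = (-3)-1 = -4; b=41
item=-2: not odd, s = (-4)-1 = -5; b=39
item=5: odd, s = (-5)-5 = -10; b=40
item=10: not odd, s = (-10)-1 = -11; b=50
item=14: not odd, s = (-11)-1 = -12; b=64
s*b = (-12)*64 = -768

-768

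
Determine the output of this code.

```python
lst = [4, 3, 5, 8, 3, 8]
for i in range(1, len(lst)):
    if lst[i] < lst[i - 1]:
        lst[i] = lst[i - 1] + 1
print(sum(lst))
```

i=1: 3<4, lst[1] = 4+1 = 5 → [4, 5, 5, 8, 3, 8]
i=2: 5>=5, unchanged → [4, 5, 5, 8, 3, 8]
i=3: 8>=5, unchanged → [4, 5, 5, 8, 3, 8]
i=4: 3<8, lst[4] = 8+1 = 9 → [4, 5, 5, 8, 9, 8]
i=5: 8<9, lst[5] = 9+1 = 10 → [4, 5, 5, 8, 9, 10]
sum = 41

41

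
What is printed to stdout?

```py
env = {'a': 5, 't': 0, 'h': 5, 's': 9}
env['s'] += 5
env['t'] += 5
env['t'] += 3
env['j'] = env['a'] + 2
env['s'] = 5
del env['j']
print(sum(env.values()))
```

23

env['s'] = 9+5 = 14 → {'a': 5, 't': 0, 'h': 5, 's': 14}
env['t'] = 0+5 = 5 → {'a': 5, 't': 5, 'h': 5, 's': 14}
env['t'] = 5+3 = 8 → {'a': 5, 't': 8, 'h': 5, 's': 14}
env['j'] = env['a']+2 = 7 → {'a': 5, 't': 8, 'h': 5, 's': 14, 'j': 7}
env['s'] = 5 → {'a': 5, 't': 8, 'h': 5, 's': 5, 'j': 7}
del 'j' → {'a': 5, 't': 8, 'h': 5, 's': 5}
sum of values = 23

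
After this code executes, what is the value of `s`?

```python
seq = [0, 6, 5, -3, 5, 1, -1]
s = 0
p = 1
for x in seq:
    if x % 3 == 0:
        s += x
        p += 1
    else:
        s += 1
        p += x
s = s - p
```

x=0: %3==0, s = 0+0 = 0; p=2
x=6: %3==0, s = 0+6 = 6; p=3
x=5: not %3==0, s = 6+1 = 7; p=8
x=-3: %3==0, s = 7+(-3) = 4; p=9
x=5: not %3==0, s = 4+1 = 5; p=14
x=1: not %3==0, s = 5+1 = 6; p=15
x=-1: not %3==0, s = 6+1 = 7; p=14
s-p = 7-14 = -7

-7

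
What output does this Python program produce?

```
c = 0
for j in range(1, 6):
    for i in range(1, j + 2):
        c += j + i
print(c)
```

j=1,i=1: c = 0+2 = 2
j=1,i=2: c = 2+3 = 5
j=2,i=1: c = 5+3 = 8
j=2,i=2: c = 8+4 = 12
j=2,i=3: c = 12+5 = 17
j=3,i=1: c = 17+4 = 21
j=3,i=2: c = 21+5 = 26
j=3,i=3: c = 26+6 = 32
j=3,i=4: c = 32+7 = 39
j=4,i=1: c = 39+5 = 44
j=4,i=2: c = 44+6 = 50
j=4,i=3: c = 50+7 = 57
j=4,i=4: c = 57+8 = 65
j=4,i=5: c = 65+9 = 74
j=5,i=1: c = 74+6 = 80
j=5,i=2: c = 80+7 = 87
j=5,i=3: c = 87+8 = 95
j=5,i=4: c = 95+9 = 104
j=5,i=5: c = 104+10 = 114
j=5,i=6: c = 114+11 = 125

125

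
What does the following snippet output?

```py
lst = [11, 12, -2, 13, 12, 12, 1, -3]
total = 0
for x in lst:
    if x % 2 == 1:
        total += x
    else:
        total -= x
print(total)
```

x=11: odd, total = 0+11 = 11
x=12: not odd, total = 11-12 = -1
x=-2: not odd, total = (-1)-(-2) = 1
x=13: odd, total = 1+13 = 14
x=12: not odd, total = 14-12 = 2
x=12: not odd, total = 2-12 = -10
x=1: odd, total = (-10)+1 = -9
x=-3: odd, total = (-9)+(-3) = -12

-12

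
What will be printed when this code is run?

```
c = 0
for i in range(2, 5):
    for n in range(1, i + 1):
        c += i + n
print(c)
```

48

i=2,n=1: c = 0+3 = 3
i=2,n=2: c = 3+4 = 7
i=3,n=1: c = 7+4 = 11
i=3,n=2: c = 11+5 = 16
i=3,n=3: c = 16+6 = 22
i=4,n=1: c = 22+5 = 27
i=4,n=2: c = 27+6 = 33
i=4,n=3: c = 33+7 = 40
i=4,n=4: c = 40+8 = 48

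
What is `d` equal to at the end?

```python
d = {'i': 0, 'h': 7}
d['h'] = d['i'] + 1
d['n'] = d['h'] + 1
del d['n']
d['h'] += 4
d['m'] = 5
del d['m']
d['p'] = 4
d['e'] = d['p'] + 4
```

{'i': 0, 'h': 5, 'p': 4, 'e': 8}

d['h'] = d['i']+1 = 1 → {'i': 0, 'h': 1}
d['n'] = d['h']+1 = 2 → {'i': 0, 'h': 1, 'n': 2}
del 'n' → {'i': 0, 'h': 1}
d['h'] = 1+4 = 5 → {'i': 0, 'h': 5}
d['m'] = 5 → {'i': 0, 'h': 5, 'm': 5}
del 'm' → {'i': 0, 'h': 5}
d['p'] = 4 → {'i': 0, 'h': 5, 'p': 4}
d['e'] = d['p']+4 = 8 → {'i': 0, 'h': 5, 'p': 4, 'e': 8}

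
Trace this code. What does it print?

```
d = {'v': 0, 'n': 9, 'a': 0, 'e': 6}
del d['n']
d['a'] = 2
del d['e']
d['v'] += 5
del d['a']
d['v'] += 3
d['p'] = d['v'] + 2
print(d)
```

del 'n' → {'v': 0, 'a': 0, 'e': 6}
d['a'] = 2 → {'v': 0, 'a': 2, 'e': 6}
del 'e' → {'v': 0, 'a': 2}
d['v'] = 0+5 = 5 → {'v': 5, 'a': 2}
del 'a' → {'v': 5}
d['v'] = 5+3 = 8 → {'v': 8}
d['p'] = d['v']+2 = 10 → {'v': 8, 'p': 10}

{'v': 8, 'p': 10}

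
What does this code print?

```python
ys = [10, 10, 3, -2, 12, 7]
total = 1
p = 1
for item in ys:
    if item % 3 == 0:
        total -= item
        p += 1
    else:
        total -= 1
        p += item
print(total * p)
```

-504

item=10: not %3==0, total = 1-1 = 0; p=11
item=10: not %3==0, total = 0-1 = -1; p=21
item=3: %3==0, total = (-1)-3 = -4; p=22
item=-2: not %3==0, total = (-4)-1 = -5; p=20
item=12: %3==0, total = (-5)-12 = -17; p=21
item=7: not %3==0, total = (-17)-1 = -18; p=28
total*p = (-18)*28 = -504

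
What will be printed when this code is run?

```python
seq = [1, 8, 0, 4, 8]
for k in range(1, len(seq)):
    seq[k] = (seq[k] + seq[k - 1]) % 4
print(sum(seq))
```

k=1: seq[1] = (8+1)%4 = 1 → [1, 1, 0, 4, 8]
k=2: seq[2] = (0+1)%4 = 1 → [1, 1, 1, 4, 8]
k=3: seq[3] = (4+1)%4 = 1 → [1, 1, 1, 1, 8]
k=4: seq[4] = (8+1)%4 = 1 → [1, 1, 1, 1, 1]
sum = 5

5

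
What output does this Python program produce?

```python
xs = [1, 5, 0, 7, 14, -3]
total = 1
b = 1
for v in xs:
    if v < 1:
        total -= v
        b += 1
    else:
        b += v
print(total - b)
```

-26

v=1: not <1; b=2
v=5: not <1; b=7
v=0: <1, total = 1-0 = 1; b=8
v=7: not <1; b=15
v=14: not <1; b=29
v=-3: <1, total = 1-(-3) = 4; b=30
total-b = 4-30 = -26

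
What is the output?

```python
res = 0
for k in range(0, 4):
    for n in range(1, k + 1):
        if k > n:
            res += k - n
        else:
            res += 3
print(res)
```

13

k=1,n=1: not 1>1, res = 0+3 = 3
k=2,n=1: 2>1, res = 3+1 = 4
k=2,n=2: not 2>2, res = 4+3 = 7
k=3,n=1: 3>1, res = 7+2 = 9
k=3,n=2: 3>2, res = 9+1 = 10
k=3,n=3: not 3>3, res = 10+3 = 13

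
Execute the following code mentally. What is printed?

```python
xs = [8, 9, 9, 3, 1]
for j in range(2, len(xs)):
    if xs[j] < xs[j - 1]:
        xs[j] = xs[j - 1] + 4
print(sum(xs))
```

56

j=2: 9>=9, unchanged → [8, 9, 9, 3, 1]
j=3: 3<9, xs[3] = 9+4 = 13 → [8, 9, 9, 13, 1]
j=4: 1<13, xs[4] = 13+4 = 17 → [8, 9, 9, 13, 17]
sum = 56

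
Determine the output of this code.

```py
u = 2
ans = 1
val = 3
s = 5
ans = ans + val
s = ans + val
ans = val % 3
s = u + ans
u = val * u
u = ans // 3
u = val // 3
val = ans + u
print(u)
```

1

ans = 1+3 = 4
s = 4+3 = 7
ans = 3%3 = 0
s = 2+0 = 2
u = 3*2 = 6
u = 0//3 = 0
u = 3//3 = 1
val = 0+1 = 1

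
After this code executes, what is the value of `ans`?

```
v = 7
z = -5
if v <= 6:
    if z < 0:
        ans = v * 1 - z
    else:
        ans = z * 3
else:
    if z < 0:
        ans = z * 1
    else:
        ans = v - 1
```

v=7, z=-5
v <= 6 is False; z < 0 is True
→ ans = z * 1 = -5

-5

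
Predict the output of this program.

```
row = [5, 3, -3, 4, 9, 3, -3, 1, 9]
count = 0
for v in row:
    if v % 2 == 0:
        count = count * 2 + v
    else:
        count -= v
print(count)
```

-25

v=5: not even, count = 0-5 = -5
v=3: not even, count = (-5)-3 = -8
v=-3: not even, count = (-8)-(-3) = -5
v=4: even, count = (-5)*2+4 = -6
v=9: not even, count = (-6)-9 = -15
v=3: not even, count = (-15)-3 = -18
v=-3: not even, count = (-18)-(-3) = -15
v=1: not even, count = (-15)-1 = -16
v=9: not even, count = (-16)-9 = -25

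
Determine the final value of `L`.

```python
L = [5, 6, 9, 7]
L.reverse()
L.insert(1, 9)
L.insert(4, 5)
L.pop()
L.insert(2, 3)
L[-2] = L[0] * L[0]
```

reverse → [7, 9, 6, 5]
insert 9 at 1 → [7, 9, 9, 6, 5]
insert 5 at 4 → [7, 9, 9, 6, 5, 5]
pop() removes 5 → [7, 9, 9, 6, 5]
insert 3 at 2 → [7, 9, 3, 9, 6, 5]
L[-2] = L[0]*L[0] = 7*7 = 49 → [7, 9, 3, 9, 49, 5]

[7, 9, 3, 9, 49, 5]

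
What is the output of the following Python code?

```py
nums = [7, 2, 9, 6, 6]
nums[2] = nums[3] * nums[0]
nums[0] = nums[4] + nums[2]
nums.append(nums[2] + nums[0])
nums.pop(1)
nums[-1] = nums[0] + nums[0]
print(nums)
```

nums[2] = nums[3]*nums[0] = 6*7 = 42 → [7, 2, 42, 6, 6]
nums[0] = nums[4]+nums[2] = 6+42 = 48 → [48, 2, 42, 6, 6]
append nums[2]+nums[0] = 42+48 = 90 → [48, 2, 42, 6, 6, 90]
pop(1) removes 2 → [48, 42, 6, 6, 90]
nums[-1] = nums[0]+nums[0] = 48+48 = 96 → [48, 42, 6, 6, 96]

[48, 42, 6, 6, 96]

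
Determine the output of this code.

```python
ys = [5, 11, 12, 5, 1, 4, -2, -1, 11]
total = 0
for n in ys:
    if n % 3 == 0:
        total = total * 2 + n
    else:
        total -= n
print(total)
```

n=5: not %3==0, total = 0-5 = -5
n=11: not %3==0, total = (-5)-11 = -16
n=12: %3==0, total = (-16)*2+12 = -20
n=5: not %3==0, total = (-20)-5 = -25
n=1: not %3==0, total = (-25)-1 = -26
n=4: not %3==0, total = (-26)-4 = -30
n=-2: not %3==0, total = (-30)-(-2) = -28
n=-1: not %3==0, total = (-28)-(-1) = -27
n=11: not %3==0, total = (-27)-11 = -38

-38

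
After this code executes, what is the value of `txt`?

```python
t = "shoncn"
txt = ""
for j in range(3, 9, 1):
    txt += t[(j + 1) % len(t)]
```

'cnshon'

j=3: add t[4]='c' → 'c'
j=4: add t[5]='n' → 'cn'
j=5: add t[0]='s' → 'cns'
j=6: add t[1]='h' → 'cnsh'
j=7: add t[2]='o' → 'cnsho'
j=8: add t[3]='n' → 'cnshon'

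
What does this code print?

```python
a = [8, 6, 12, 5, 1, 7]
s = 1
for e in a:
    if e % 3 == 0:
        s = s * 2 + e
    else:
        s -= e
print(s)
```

-17

e=8: not %3==0, s = 1-8 = -7
e=6: %3==0, s = (-7)*2+6 = -8
e=12: %3==0, s = (-8)*2+12 = -4
e=5: not %3==0, s = (-4)-5 = -9
e=1: not %3==0, s = (-9)-1 = -10
e=7: not %3==0, s = (-10)-7 = -17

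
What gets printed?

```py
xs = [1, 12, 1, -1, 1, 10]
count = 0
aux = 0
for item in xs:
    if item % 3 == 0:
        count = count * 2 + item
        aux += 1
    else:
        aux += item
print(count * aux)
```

156

item=1: not %3==0; aux=1
item=12: %3==0, count = 0*2+12 = 12; aux=2
item=1: not %3==0; aux=3
item=-1: not %3==0; aux=2
item=1: not %3==0; aux=3
item=10: not %3==0; aux=13
count*aux = 12*13 = 156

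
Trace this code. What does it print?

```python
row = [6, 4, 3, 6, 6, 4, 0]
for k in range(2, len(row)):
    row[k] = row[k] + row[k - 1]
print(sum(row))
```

k=2: row[2] = 3+4 = 7 → [6, 4, 7, 6, 6, 4, 0]
k=3: row[3] = 6+7 = 13 → [6, 4, 7, 13, 6, 4, 0]
k=4: row[4] = 6+13 = 19 → [6, 4, 7, 13, 19, 4, 0]
k=5: row[5] = 4+19 = 23 → [6, 4, 7, 13, 19, 23, 0]
k=6: row[6] = 0+23 = 23 → [6, 4, 7, 13, 19, 23, 23]
sum = 95

95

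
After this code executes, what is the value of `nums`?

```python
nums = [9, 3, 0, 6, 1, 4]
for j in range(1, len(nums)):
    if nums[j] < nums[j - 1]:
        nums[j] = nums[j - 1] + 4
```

j=1: 3<9, nums[1] = 9+4 = 13 → [9, 13, 0, 6, 1, 4]
j=2: 0<13, nums[2] = 13+4 = 17 → [9, 13, 17, 6, 1, 4]
j=3: 6<17, nums[3] = 17+4 = 21 → [9, 13, 17, 21, 1, 4]
j=4: 1<21, nums[4] = 21+4 = 25 → [9, 13, 17, 21, 25, 4]
j=5: 4<25, nums[5] = 25+4 = 29 → [9, 13, 17, 21, 25, 29]

[9, 13, 17, 21, 25, 29]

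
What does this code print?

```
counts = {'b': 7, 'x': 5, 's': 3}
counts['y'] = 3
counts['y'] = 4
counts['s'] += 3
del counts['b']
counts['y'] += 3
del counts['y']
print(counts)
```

counts['y'] = 3 → {'b': 7, 'x': 5, 's': 3, 'y': 3}
counts['y'] = 4 → {'b': 7, 'x': 5, 's': 3, 'y': 4}
counts['s'] = 3+3 = 6 → {'b': 7, 'x': 5, 's': 6, 'y': 4}
del 'b' → {'x': 5, 's': 6, 'y': 4}
counts['y'] = 4+3 = 7 → {'x': 5, 's': 6, 'y': 7}
del 'y' → {'x': 5, 's': 6}

{'x': 5, 's': 6}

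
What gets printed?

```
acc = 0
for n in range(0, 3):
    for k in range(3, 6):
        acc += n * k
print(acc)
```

n=0,k=3: acc = 0+0 = 0
n=0,k=4: acc = 0+0 = 0
n=0,k=5: acc = 0+0 = 0
n=1,k=3: acc = 0+3 = 3
n=1,k=4: acc = 3+4 = 7
n=1,k=5: acc = 7+5 = 12
n=2,k=3: acc = 12+6 = 18
n=2,k=4: acc = 18+8 = 26
n=2,k=5: acc = 26+10 = 36

36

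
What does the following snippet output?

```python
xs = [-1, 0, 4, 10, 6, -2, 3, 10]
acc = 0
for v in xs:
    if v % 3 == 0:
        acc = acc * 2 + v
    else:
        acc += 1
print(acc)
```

34

v=-1: not %3==0, acc = 0+1 = 1
v=0: %3==0, acc = 1*2+0 = 2
v=4: not %3==0, acc = 2+1 = 3
v=10: not %3==0, acc = 3+1 = 4
v=6: %3==0, acc = 4*2+6 = 14
v=-2: not %3==0, acc = 14+1 = 15
v=3: %3==0, acc = 15*2+3 = 33
v=10: not %3==0, acc = 33+1 = 34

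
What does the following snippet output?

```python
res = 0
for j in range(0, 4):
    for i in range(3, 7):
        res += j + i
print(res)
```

96

j=0,i=3: res = 0+3 = 3
j=0,i=4: res = 3+4 = 7
j=0,i=5: res = 7+5 = 12
j=0,i=6: res = 12+6 = 18
j=1,i=3: res = 18+4 = 22
j=1,i=4: res = 22+5 = 27
j=1,i=5: res = 27+6 = 33
j=1,i=6: res = 33+7 = 40
j=2,i=3: res = 40+5 = 45
j=2,i=4: res = 45+6 = 51
j=2,i=5: res = 51+7 = 58
j=2,i=6: res = 58+8 = 66
j=3,i=3: res = 66+6 = 72
j=3,i=4: res = 72+7 = 79
j=3,i=5: res = 79+8 = 87
j=3,i=6: res = 87+9 = 96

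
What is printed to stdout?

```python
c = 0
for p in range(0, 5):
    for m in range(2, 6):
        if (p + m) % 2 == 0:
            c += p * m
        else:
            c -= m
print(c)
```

p=0,m=2: even sum, c = 0+0 = 0
p=0,m=3: odd sum, c = 0-3 = -3
p=0,m=4: even sum, c = (-3)+0 = -3
p=0,m=5: odd sum, c = (-3)-5 = -8
p=1,m=2: odd sum, c = (-8)-2 = -10
p=1,m=3: even sum, c = (-10)+3 = -7
p=1,m=4: odd sum, c = (-7)-4 = -11
p=1,m=5: even sum, c = (-11)+5 = -6
p=2,m=2: even sum, c = (-6)+4 = -2
p=2,m=3: odd sum, c = (-2)-3 = -5
p=2,m=4: even sum, c = (-5)+8 = 3
p=2,m=5: odd sum, c = 3-5 = -2
p=3,m=2: odd sum, c = (-2)-2 = -4
p=3,m=3: even sum, c = (-4)+9 = 5
p=3,m=4: odd sum, c = 5-4 = 1
p=3,m=5: even sum, c = 1+15 = 16
p=4,m=2: even sum, c = 16+8 = 24
p=4,m=3: odd sum, c = 24-3 = 21
p=4,m=4: even sum, c = 21+16 = 37
p=4,m=5: odd sum, c = 37-5 = 32

32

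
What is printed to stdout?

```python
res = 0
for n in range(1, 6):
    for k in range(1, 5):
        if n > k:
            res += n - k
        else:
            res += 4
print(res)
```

n=1,k=1: not 1>1, res = 0+4 = 4
n=1,k=2: not 1>2, res = 4+4 = 8
n=1,k=3: not 1>3, res = 8+4 = 12
n=1,k=4: not 1>4, res = 12+4 = 16
n=2,k=1: 2>1, res = 16+1 = 17
n=2,k=2: not 2>2, res = 17+4 = 21
n=2,k=3: not 2>3, res = 21+4 = 25
n=2,k=4: not 2>4, res = 25+4 = 29
n=3,k=1: 3>1, res = 29+2 = 31
n=3,k=2: 3>2, res = 31+1 = 32
n=3,k=3: not 3>3, res = 32+4 = 36
n=3,k=4: not 3>4, res = 36+4 = 40
n=4,k=1: 4>1, res = 40+3 = 43
n=4,k=2: 4>2, res = 43+2 = 45
n=4,k=3: 4>3, res = 45+1 = 46
n=4,k=4: not 4>4, res = 46+4 = 50
n=5,k=1: 5>1, res = 50+4 = 54
n=5,k=2: 5>2, res = 54+3 = 57
n=5,k=3: 5>3, res = 57+2 = 59
n=5,k=4: 5>4, res = 59+1 = 60

60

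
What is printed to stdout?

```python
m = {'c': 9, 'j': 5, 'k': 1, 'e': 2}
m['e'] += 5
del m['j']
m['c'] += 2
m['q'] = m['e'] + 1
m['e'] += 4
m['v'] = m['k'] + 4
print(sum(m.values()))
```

36

m['e'] = 2+5 = 7 → {'c': 9, 'j': 5, 'k': 1, 'e': 7}
del 'j' → {'c': 9, 'k': 1, 'e': 7}
m['c'] = 9+2 = 11 → {'c': 11, 'k': 1, 'e': 7}
m['q'] = m['e']+1 = 8 → {'c': 11, 'k': 1, 'e': 7, 'q': 8}
m['e'] = 7+4 = 11 → {'c': 11, 'k': 1, 'e': 11, 'q': 8}
m['v'] = m['k']+4 = 5 → {'c': 11, 'k': 1, 'e': 11, 'q': 8, 'v': 5}
sum of values = 36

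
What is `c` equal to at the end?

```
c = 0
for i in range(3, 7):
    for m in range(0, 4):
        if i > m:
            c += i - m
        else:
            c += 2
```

50

i=3,m=0: 3>0, c = 0+3 = 3
i=3,m=1: 3>1, c = 3+2 = 5
i=3,m=2: 3>2, c = 5+1 = 6
i=3,m=3: not 3>3, c = 6+2 = 8
i=4,m=0: 4>0, c = 8+4 = 12
i=4,m=1: 4>1, c = 12+3 = 15
i=4,m=2: 4>2, c = 15+2 = 17
i=4,m=3: 4>3, c = 17+1 = 18
i=5,m=0: 5>0, c = 18+5 = 23
i=5,m=1: 5>1, c = 23+4 = 27
i=5,m=2: 5>2, c = 27+3 = 30
i=5,m=3: 5>3, c = 30+2 = 32
i=6,m=0: 6>0, c = 32+6 = 38
i=6,m=1: 6>1, c = 38+5 = 43
i=6,m=2: 6>2, c = 43+4 = 47
i=6,m=3: 6>3, c = 47+3 = 50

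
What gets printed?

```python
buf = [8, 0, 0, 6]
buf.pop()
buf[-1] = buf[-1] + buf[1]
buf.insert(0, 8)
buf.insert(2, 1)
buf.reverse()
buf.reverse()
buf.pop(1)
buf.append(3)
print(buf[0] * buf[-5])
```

64

pop() removes 6 → [8, 0, 0]
buf[-1] = buf[-1]+buf[1] = 0+0 = 0 → [8, 0, 0]
insert 8 at 0 → [8, 8, 0, 0]
insert 1 at 2 → [8, 8, 1, 0, 0]
reverse → [0, 0, 1, 8, 8]
reverse → [8, 8, 1, 0, 0]
pop(1) removes 8 → [8, 1, 0, 0]
append 3 → [8, 1, 0, 0, 3]
buf[0]*buf[-5] = 8*8 = 64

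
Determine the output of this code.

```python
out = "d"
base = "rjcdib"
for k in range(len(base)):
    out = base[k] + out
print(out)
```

bidcjrd

k=0: prepend 'r' → 'rd'
k=1: prepend 'j' → 'jrd'
k=2: prepend 'c' → 'cjrd'
k=3: prepend 'd' → 'dcjrd'
k=4: prepend 'i' → 'idcjrd'
k=5: prepend 'b' → 'bidcjrd'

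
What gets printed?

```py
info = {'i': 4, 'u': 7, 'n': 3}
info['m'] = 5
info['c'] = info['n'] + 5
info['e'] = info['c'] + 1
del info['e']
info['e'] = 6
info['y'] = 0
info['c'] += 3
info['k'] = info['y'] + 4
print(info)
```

info['m'] = 5 → {'i': 4, 'u': 7, 'n': 3, 'm': 5}
info['c'] = info['n']+5 = 8 → {'i': 4, 'u': 7, 'n': 3, 'm': 5, 'c': 8}
info['e'] = info['c']+1 = 9 → {'i': 4, 'u': 7, 'n': 3, 'm': 5, 'c': 8, 'e': 9}
del 'e' → {'i': 4, 'u': 7, 'n': 3, 'm': 5, 'c': 8}
info['e'] = 6 → {'i': 4, 'u': 7, 'n': 3, 'm': 5, 'c': 8, 'e': 6}
info['y'] = 0 → {'i': 4, 'u': 7, 'n': 3, 'm': 5, 'c': 8, 'e': 6, 'y': 0}
info['c'] = 8+3 = 11 → {'i': 4, 'u': 7, 'n': 3, 'm': 5, 'c': 11, 'e': 6, 'y': 0}
info['k'] = info['y']+4 = 4 → {'i': 4, 'u': 7, 'n': 3, 'm': 5, 'c': 11, 'e': 6, 'y': 0, 'k': 4}

{'i': 4, 'u': 7, 'n': 3, 'm': 5, 'c': 11, 'e': 6, 'y': 0, 'k': 4}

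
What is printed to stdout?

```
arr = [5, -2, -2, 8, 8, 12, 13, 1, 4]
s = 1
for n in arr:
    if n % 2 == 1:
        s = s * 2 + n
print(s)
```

n=5: odd, s = 1*2+5 = 7
n=-2: not odd
n=-2: not odd
n=8: not odd
n=8: not odd
n=12: not odd
n=13: odd, s = 7*2+13 = 27
n=1: odd, s = 27*2+1 = 55
n=4: not odd

55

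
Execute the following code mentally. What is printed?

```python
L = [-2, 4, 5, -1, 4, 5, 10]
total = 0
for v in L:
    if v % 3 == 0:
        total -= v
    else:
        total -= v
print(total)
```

-25

v=-2: not %3==0, total = 0-(-2) = 2
v=4: not %3==0, total = 2-4 = -2
v=5: not %3==0, total = (-2)-5 = -7
v=-1: not %3==0, total = (-7)-(-1) = -6
v=4: not %3==0, total = (-6)-4 = -10
v=5: not %3==0, total = (-10)-5 = -15
v=10: not %3==0, total = (-15)-10 = -25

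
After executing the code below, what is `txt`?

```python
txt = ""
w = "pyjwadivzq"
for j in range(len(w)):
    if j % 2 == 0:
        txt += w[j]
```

j=0: add 'p' → 'p'
j=1: skip
j=2: add 'j' → 'pj'
j=3: skip
j=4: add 'a' → 'pja'
j=5: skip
j=6: add 'i' → 'pjai'
j=7: skip
j=8: add 'z' → 'pjaiz'
j=9: skip

'pjaiz'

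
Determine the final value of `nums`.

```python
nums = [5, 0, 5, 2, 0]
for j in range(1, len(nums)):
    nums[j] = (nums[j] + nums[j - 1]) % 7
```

j=1: nums[1] = (0+5)%7 = 5 → [5, 5, 5, 2, 0]
j=2: nums[2] = (5+5)%7 = 3 → [5, 5, 3, 2, 0]
j=3: nums[3] = (2+3)%7 = 5 → [5, 5, 3, 5, 0]
j=4: nums[4] = (0+5)%7 = 5 → [5, 5, 3, 5, 5]

[5, 5, 3, 5, 5]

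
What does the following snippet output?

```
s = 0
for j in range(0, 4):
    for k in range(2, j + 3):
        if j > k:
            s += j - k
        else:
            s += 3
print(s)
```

j=0,k=2: not 0>2, s = 0+3 = 3
j=1,k=2: not 1>2, s = 3+3 = 6
j=1,k=3: not 1>3, s = 6+3 = 9
j=2,k=2: not 2>2, s = 9+3 = 12
j=2,k=3: not 2>3, s = 12+3 = 15
j=2,k=4: not 2>4, s = 15+3 = 18
j=3,k=2: 3>2, s = 18+1 = 19
j=3,k=3: not 3>3, s = 19+3 = 22
j=3,k=4: not 3>4, s = 22+3 = 25
j=3,k=5: not 3>5, s = 25+3 = 28

28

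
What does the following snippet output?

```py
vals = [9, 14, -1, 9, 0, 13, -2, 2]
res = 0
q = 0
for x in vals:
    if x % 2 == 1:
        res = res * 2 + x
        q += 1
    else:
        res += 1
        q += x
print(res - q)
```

93

x=9: odd, res = 0*2+9 = 9; q=1
x=14: not odd, res = 9+1 = 10; q=15
x=-1: odd, res = 10*2+(-1) = 19; q=16
x=9: odd, res = 19*2+9 = 47; q=17
x=0: not odd, res = 47+1 = 48; q=17
x=13: odd, res = 48*2+13 = 109; q=18
x=-2: not odd, res = 109+1 = 110; q=16
x=2: not odd, res = 110+1 = 111; q=18
res-q = 111-18 = 93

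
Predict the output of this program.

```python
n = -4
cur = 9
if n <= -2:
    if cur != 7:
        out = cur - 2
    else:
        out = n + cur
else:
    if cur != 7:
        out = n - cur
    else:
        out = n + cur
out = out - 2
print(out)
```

5

n=-4, cur=9
n <= -2 is True; cur != 7 is True
→ out = cur - 2 = 7
out = 7-2 = 5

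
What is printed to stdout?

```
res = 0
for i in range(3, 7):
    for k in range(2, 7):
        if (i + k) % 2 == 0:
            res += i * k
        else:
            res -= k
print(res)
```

i=3,k=2: odd sum, res = 0-2 = -2
i=3,k=3: even sum, res = (-2)+9 = 7
i=3,k=4: odd sum, res = 7-4 = 3
i=3,k=5: even sum, res = 3+15 = 18
i=3,k=6: odd sum, res = 18-6 = 12
i=4,k=2: even sum, res = 12+8 = 20
i=4,k=3: odd sum, res = 20-3 = 17
i=4,k=4: even sum, res = 17+16 = 33
i=4,k=5: odd sum, res = 33-5 = 28
i=4,k=6: even sum, res = 28+24 = 52
i=5,k=2: odd sum, res = 52-2 = 50
i=5,k=3: even sum, res = 50+15 = 65
i=5,k=4: odd sum, res = 65-4 = 61
i=5,k=5: even sum, res = 61+25 = 86
i=5,k=6: odd sum, res = 86-6 = 80
i=6,k=2: even sum, res = 80+12 = 92
i=6,k=3: odd sum, res = 92-3 = 89
i=6,k=4: even sum, res = 89+24 = 113
i=6,k=5: odd sum, res = 113-5 = 108
i=6,k=6: even sum, res = 108+36 = 144

144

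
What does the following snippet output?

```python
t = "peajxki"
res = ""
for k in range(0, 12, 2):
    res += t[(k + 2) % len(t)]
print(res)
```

axiejk

k=0: add t[2]='a' → 'a'
k=2: add t[4]='x' → 'ax'
k=4: add t[6]='i' → 'axi'
k=6: add t[1]='e' → 'axie'
k=8: add t[3]='j' → 'axiej'
k=10: add t[5]='k' → 'axiejk'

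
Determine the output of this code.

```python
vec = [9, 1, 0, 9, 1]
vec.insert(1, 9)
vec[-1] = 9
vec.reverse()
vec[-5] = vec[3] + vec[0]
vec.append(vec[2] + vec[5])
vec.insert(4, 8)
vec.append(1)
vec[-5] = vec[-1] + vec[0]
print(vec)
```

[9, 10, 0, 1, 10, 9, 9, 9, 1]

insert 9 at 1 → [9, 9, 1, 0, 9, 1]
vec[-1] = 9 → [9, 9, 1, 0, 9, 9]
reverse → [9, 9, 0, 1, 9, 9]
vec[-5] = vec[3]+vec[0] = 1+9 = 10 → [9, 10, 0, 1, 9, 9]
append vec[2]+vec[5] = 0+9 = 9 → [9, 10, 0, 1, 9, 9, 9]
insert 8 at 4 → [9, 10, 0, 1, 8, 9, 9, 9]
append 1 → [9, 10, 0, 1, 8, 9, 9, 9, 1]
vec[-5] = vec[-1]+vec[0] = 1+9 = 10 → [9, 10, 0, 1, 10, 9, 9, 9, 1]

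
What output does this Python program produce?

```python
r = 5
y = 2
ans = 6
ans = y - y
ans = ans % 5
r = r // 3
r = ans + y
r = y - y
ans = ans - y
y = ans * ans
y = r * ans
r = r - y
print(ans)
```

ans = 2-2 = 0
ans = 0%5 = 0
r = 5//3 = 1
r = 0+2 = 2
r = 2-2 = 0
ans = 0-2 = -2
y = (-2)*(-2) = 4
y = 0*(-2) = 0
r = 0-0 = 0

-2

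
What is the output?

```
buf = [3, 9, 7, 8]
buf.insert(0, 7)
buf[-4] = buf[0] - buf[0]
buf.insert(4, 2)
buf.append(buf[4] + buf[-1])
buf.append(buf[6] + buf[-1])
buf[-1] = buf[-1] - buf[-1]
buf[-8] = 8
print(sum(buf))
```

44

insert 7 at 0 → [7, 3, 9, 7, 8]
buf[-4] = buf[0]-buf[0] = 7-7 = 0 → [7, 0, 9, 7, 8]
insert 2 at 4 → [7, 0, 9, 7, 2, 8]
append buf[4]+buf[-1] = 2+8 = 10 → [7, 0, 9, 7, 2, 8, 10]
append buf[6]+buf[-1] = 10+10 = 20 → [7, 0, 9, 7, 2, 8, 10, 20]
buf[-1] = buf[-1]-buf[-1] = 20-20 = 0 → [7, 0, 9, 7, 2, 8, 10, 0]
buf[-8] = 8 → [8, 0, 9, 7, 2, 8, 10, 0]
sum = 44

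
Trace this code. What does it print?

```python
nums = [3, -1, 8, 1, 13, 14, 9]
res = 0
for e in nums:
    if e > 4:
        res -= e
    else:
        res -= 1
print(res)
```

e=3: not >4, res = 0-1 = -1
e=-1: not >4, res = (-1)-1 = -2
e=8: >4, res = (-2)-8 = -10
e=1: not >4, res = (-10)-1 = -11
e=13: >4, res = (-11)-13 = -24
e=14: >4, res = (-24)-14 = -38
e=9: >4, res = (-38)-9 = -47

-47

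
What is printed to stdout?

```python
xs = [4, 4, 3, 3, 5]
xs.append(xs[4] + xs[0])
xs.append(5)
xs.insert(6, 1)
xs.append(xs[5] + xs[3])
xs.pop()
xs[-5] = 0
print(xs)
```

[4, 4, 3, 0, 5, 9, 1, 5]

append xs[4]+xs[0] = 5+4 = 9 → [4, 4, 3, 3, 5, 9]
append 5 → [4, 4, 3, 3, 5, 9, 5]
insert 1 at 6 → [4, 4, 3, 3, 5, 9, 1, 5]
append xs[5]+xs[3] = 9+3 = 12 → [4, 4, 3, 3, 5, 9, 1, 5, 12]
pop() removes 12 → [4, 4, 3, 3, 5, 9, 1, 5]
xs[-5] = 0 → [4, 4, 3, 0, 5, 9, 1, 5]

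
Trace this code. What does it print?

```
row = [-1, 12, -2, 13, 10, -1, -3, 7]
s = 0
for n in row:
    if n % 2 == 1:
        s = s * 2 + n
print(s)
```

n=-1: odd, s = 0*2+(-1) = -1
n=12: not odd
n=-2: not odd
n=13: odd, s = (-1)*2+13 = 11
n=10: not odd
n=-1: odd, s = 11*2+(-1) = 21
n=-3: odd, s = 21*2+(-3) = 39
n=7: odd, s = 39*2+7 = 85

85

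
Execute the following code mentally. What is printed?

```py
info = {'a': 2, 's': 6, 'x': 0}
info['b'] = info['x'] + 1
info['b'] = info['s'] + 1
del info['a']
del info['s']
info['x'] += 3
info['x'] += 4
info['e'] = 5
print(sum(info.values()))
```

info['b'] = info['x']+1 = 1 → {'a': 2, 's': 6, 'x': 0, 'b': 1}
info['b'] = info['s']+1 = 7 → {'a': 2, 's': 6, 'x': 0, 'b': 7}
del 'a' → {'s': 6, 'x': 0, 'b': 7}
del 's' → {'x': 0, 'b': 7}
info['x'] = 0+3 = 3 → {'x': 3, 'b': 7}
info['x'] = 3+4 = 7 → {'x': 7, 'b': 7}
info['e'] = 5 → {'x': 7, 'b': 7, 'e': 5}
sum of values = 19

19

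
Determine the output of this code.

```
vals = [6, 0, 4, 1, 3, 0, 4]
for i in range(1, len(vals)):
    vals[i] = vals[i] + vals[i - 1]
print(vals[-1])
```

18

i=1: vals[1] = 0+6 = 6 → [6, 6, 4, 1, 3, 0, 4]
i=2: vals[2] = 4+6 = 10 → [6, 6, 10, 1, 3, 0, 4]
i=3: vals[3] = 1+10 = 11 → [6, 6, 10, 11, 3, 0, 4]
i=4: vals[4] = 3+11 = 14 → [6, 6, 10, 11, 14, 0, 4]
i=5: vals[5] = 0+14 = 14 → [6, 6, 10, 11, 14, 14, 4]
i=6: vals[6] = 4+14 = 18 → [6, 6, 10, 11, 14, 14, 18]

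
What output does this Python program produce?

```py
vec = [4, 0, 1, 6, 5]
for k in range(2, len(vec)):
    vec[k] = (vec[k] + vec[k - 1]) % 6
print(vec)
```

[4, 0, 1, 1, 0]

k=2: vec[2] = (1+0)%6 = 1 → [4, 0, 1, 6, 5]
k=3: vec[3] = (6+1)%6 = 1 → [4, 0, 1, 1, 5]
k=4: vec[4] = (5+1)%6 = 0 → [4, 0, 1, 1, 0]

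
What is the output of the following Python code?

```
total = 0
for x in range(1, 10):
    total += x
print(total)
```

45

x=1: total = 0+1 = 1
x=2: total = 1+2 = 3
x=3: total = 3+3 = 6
x=4: total = 6+4 = 10
x=5: total = 10+5 = 15
x=6: total = 15+6 = 21
x=7: total = 21+7 = 28
x=8: total = 28+8 = 36
x=9: total = 36+9 = 45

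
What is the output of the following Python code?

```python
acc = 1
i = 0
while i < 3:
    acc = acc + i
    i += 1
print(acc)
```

4

i=0: acc = 1+0 = 1
i=1: acc = 1+1 = 2
i=2: acc = 2+2 = 4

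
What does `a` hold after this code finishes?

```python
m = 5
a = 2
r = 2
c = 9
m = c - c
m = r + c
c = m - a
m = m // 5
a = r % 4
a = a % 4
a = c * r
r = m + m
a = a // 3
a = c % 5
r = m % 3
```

m = 9-9 = 0
m = 2+9 = 11
c = 11-2 = 9
m = 11//5 = 2
a = 2%4 = 2
a = 2%4 = 2
a = 9*2 = 18
r = 2+2 = 4
a = 18//3 = 6
a = 9%5 = 4
r = 2%3 = 2

4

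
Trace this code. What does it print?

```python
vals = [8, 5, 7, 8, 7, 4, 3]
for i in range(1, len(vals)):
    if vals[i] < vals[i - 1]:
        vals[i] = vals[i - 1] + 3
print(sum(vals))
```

i=1: 5<8, vals[1] = 8+3 = 11 → [8, 11, 7, 8, 7, 4, 3]
i=2: 7<11, vals[2] = 11+3 = 14 → [8, 11, 14, 8, 7, 4, 3]
i=3: 8<14, vals[3] = 14+3 = 17 → [8, 11, 14, 17, 7, 4, 3]
i=4: 7<17, vals[4] = 17+3 = 20 → [8, 11, 14, 17, 20, 4, 3]
i=5: 4<20, vals[5] = 20+3 = 23 → [8, 11, 14, 17, 20, 23, 3]
i=6: 3<23, vals[6] = 23+3 = 26 → [8, 11, 14, 17, 20, 23, 26]
sum = 119

119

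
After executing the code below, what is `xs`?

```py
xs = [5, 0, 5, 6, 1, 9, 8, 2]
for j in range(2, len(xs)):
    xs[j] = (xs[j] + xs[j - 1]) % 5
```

j=2: xs[2] = (5+0)%5 = 0 → [5, 0, 0, 6, 1, 9, 8, 2]
j=3: xs[3] = (6+0)%5 = 1 → [5, 0, 0, 1, 1, 9, 8, 2]
j=4: xs[4] = (1+1)%5 = 2 → [5, 0, 0, 1, 2, 9, 8, 2]
j=5: xs[5] = (9+2)%5 = 1 → [5, 0, 0, 1, 2, 1, 8, 2]
j=6: xs[6] = (8+1)%5 = 4 → [5, 0, 0, 1, 2, 1, 4, 2]
j=7: xs[7] = (2+4)%5 = 1 → [5, 0, 0, 1, 2, 1, 4, 1]

[5, 0, 0, 1, 2, 1, 4, 1]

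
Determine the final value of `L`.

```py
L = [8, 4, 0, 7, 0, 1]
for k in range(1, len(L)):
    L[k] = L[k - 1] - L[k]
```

k=1: L[1] = 8-4 = 4 → [8, 4, 0, 7, 0, 1]
k=2: L[2] = 4-0 = 4 → [8, 4, 4, 7, 0, 1]
k=3: L[3] = 4-7 = -3 → [8, 4, 4, -3, 0, 1]
k=4: L[4] = (-3)-0 = -3 → [8, 4, 4, -3, -3, 1]
k=5: L[5] = (-3)-1 = -4 → [8, 4, 4, -3, -3, -4]

[8, 4, 4, -3, -3, -4]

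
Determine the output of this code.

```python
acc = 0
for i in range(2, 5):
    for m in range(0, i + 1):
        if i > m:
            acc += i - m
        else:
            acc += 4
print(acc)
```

31

i=2,m=0: 2>0, acc = 0+2 = 2
i=2,m=1: 2>1, acc = 2+1 = 3
i=2,m=2: not 2>2, acc = 3+4 = 7
i=3,m=0: 3>0, acc = 7+3 = 10
i=3,m=1: 3>1, acc = 10+2 = 12
i=3,m=2: 3>2, acc = 12+1 = 13
i=3,m=3: not 3>3, acc = 13+4 = 17
i=4,m=0: 4>0, acc = 17+4 = 21
i=4,m=1: 4>1, acc = 21+3 = 24
i=4,m=2: 4>2, acc = 24+2 = 26
i=4,m=3: 4>3, acc = 26+1 = 27
i=4,m=4: not 4>4, acc = 27+4 = 31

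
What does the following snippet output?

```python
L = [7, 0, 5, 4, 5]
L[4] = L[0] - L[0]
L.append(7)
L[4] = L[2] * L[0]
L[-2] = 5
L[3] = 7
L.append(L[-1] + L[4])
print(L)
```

L[4] = L[0]-L[0] = 7-7 = 0 → [7, 0, 5, 4, 0]
append 7 → [7, 0, 5, 4, 0, 7]
L[4] = L[2]*L[0] = 5*7 = 35 → [7, 0, 5, 4, 35, 7]
L[-2] = 5 → [7, 0, 5, 4, 5, 7]
L[3] = 7 → [7, 0, 5, 7, 5, 7]
append L[-1]+L[4] = 7+5 = 12 → [7, 0, 5, 7, 5, 7, 12]

[7, 0, 5, 7, 5, 7, 12]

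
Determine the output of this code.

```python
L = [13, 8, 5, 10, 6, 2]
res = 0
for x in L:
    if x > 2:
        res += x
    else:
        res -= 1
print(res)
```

41

x=13: >2, res = 0+13 = 13
x=8: >2, res = 13+8 = 21
x=5: >2, res = 21+5 = 26
x=10: >2, res = 26+10 = 36
x=6: >2, res = 36+6 = 42
x=2: not >2, res = 42-1 = 41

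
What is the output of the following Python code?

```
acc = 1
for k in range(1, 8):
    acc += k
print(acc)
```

k=1: acc = 1+1 = 2
k=2: acc = 2+2 = 4
k=3: acc = 4+3 = 7
k=4: acc = 7+4 = 11
k=5: acc = 11+5 = 16
k=6: acc = 16+6 = 22
k=7: acc = 22+7 = 29

29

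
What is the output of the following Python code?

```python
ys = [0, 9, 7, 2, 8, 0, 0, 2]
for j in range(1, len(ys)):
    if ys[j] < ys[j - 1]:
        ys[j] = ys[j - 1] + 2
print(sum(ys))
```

j=1: 9>=0, unchanged → [0, 9, 7, 2, 8, 0, 0, 2]
j=2: 7<9, ys[2] = 9+2 = 11 → [0, 9, 11, 2, 8, 0, 0, 2]
j=3: 2<11, ys[3] = 11+2 = 13 → [0, 9, 11, 13, 8, 0, 0, 2]
j=4: 8<13, ys[4] = 13+2 = 15 → [0, 9, 11, 13, 15, 0, 0, 2]
j=5: 0<15, ys[5] = 15+2 = 17 → [0, 9, 11, 13, 15, 17, 0, 2]
j=6: 0<17, ys[6] = 17+2 = 19 → [0, 9, 11, 13, 15, 17, 19, 2]
j=7: 2<19, ys[7] = 19+2 = 21 → [0, 9, 11, 13, 15, 17, 19, 21]
sum = 105

105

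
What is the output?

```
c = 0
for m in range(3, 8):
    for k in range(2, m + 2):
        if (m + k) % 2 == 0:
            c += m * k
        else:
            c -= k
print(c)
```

189

m=3,k=2: odd sum, c = 0-2 = -2
m=3,k=3: even sum, c = (-2)+9 = 7
m=3,k=4: odd sum, c = 7-4 = 3
m=4,k=2: even sum, c = 3+8 = 11
m=4,k=3: odd sum, c = 11-3 = 8
m=4,k=4: even sum, c = 8+16 = 24
m=4,k=5: odd sum, c = 24-5 = 19
m=5,k=2: odd sum, c = 19-2 = 17
m=5,k=3: even sum, c = 17+15 = 32
m=5,k=4: odd sum, c = 32-4 = 28
m=5,k=5: even sum, c = 28+25 = 53
m=5,k=6: odd sum, c = 53-6 = 47
m=6,k=2: even sum, c = 47+12 = 59
m=6,k=3: odd sum, c = 59-3 = 56
m=6,k=4: even sum, c = 56+24 = 80
m=6,k=5: odd sum, c = 80-5 = 75
m=6,k=6: even sum, c = 75+36 = 111
m=6,k=7: odd sum, c = 111-7 = 104
m=7,k=2: odd sum, c = 104-2 = 102
m=7,k=3: even sum, c = 102+21 = 123
m=7,k=4: odd sum, c = 123-4 = 119
m=7,k=5: even sum, c = 119+35 = 154
m=7,k=6: odd sum, c = 154-6 = 148
m=7,k=7: even sum, c = 148+49 = 197
m=7,k=8: odd sum, c = 197-8 = 189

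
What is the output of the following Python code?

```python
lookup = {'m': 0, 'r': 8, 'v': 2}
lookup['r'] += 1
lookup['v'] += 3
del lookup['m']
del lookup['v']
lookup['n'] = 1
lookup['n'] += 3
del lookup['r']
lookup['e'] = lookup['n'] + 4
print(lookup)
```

lookup['r'] = 8+1 = 9 → {'m': 0, 'r': 9, 'v': 2}
lookup['v'] = 2+3 = 5 → {'m': 0, 'r': 9, 'v': 5}
del 'm' → {'r': 9, 'v': 5}
del 'v' → {'r': 9}
lookup['n'] = 1 → {'r': 9, 'n': 1}
lookup['n'] = 1+3 = 4 → {'r': 9, 'n': 4}
del 'r' → {'n': 4}
lookup['e'] = lookup['n']+4 = 8 → {'n': 4, 'e': 8}

{'n': 4, 'e': 8}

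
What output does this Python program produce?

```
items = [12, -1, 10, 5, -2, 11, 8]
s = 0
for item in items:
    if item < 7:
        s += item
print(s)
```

item=12: not <7
item=-1: <7, s = 0+(-1) = -1
item=10: not <7
item=5: <7, s = (-1)+5 = 4
item=-2: <7, s = 4+(-2) = 2
item=11: not <7
item=8: not <7

2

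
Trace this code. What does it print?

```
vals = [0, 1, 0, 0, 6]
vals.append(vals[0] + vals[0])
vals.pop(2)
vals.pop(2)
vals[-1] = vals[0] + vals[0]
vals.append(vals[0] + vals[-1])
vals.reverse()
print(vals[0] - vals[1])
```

append vals[0]+vals[0] = 0+0 = 0 → [0, 1, 0, 0, 6, 0]
pop(2) removes 0 → [0, 1, 0, 6, 0]
pop(2) removes 0 → [0, 1, 6, 0]
vals[-1] = vals[0]+vals[0] = 0+0 = 0 → [0, 1, 6, 0]
append vals[0]+vals[-1] = 0+0 = 0 → [0, 1, 6, 0, 0]
reverse → [0, 0, 6, 1, 0]
vals[0]-vals[1] = 0-0 = 0

0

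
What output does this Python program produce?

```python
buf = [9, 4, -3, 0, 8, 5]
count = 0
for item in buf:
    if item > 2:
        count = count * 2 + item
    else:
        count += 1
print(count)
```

117

item=9: >2, count = 0*2+9 = 9
item=4: >2, count = 9*2+4 = 22
item=-3: not >2, count = 22+1 = 23
item=0: not >2, count = 23+1 = 24
item=8: >2, count = 24*2+8 = 56
item=5: >2, count = 56*2+5 = 117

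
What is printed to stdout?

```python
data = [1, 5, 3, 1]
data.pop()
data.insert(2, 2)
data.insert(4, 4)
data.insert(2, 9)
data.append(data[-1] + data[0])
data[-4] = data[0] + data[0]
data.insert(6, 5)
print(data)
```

pop() removes 1 → [1, 5, 3]
insert 2 at 2 → [1, 5, 2, 3]
insert 4 at 4 → [1, 5, 2, 3, 4]
insert 9 at 2 → [1, 5, 9, 2, 3, 4]
append data[-1]+data[0] = 4+1 = 5 → [1, 5, 9, 2, 3, 4, 5]
data[-4] = data[0]+data[0] = 1+1 = 2 → [1, 5, 9, 2, 3, 4, 5]
insert 5 at 6 → [1, 5, 9, 2, 3, 4, 5, 5]

[1, 5, 9, 2, 3, 4, 5, 5]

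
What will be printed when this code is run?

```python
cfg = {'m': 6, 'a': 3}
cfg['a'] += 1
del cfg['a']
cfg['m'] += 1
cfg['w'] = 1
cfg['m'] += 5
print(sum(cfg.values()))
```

cfg['a'] = 3+1 = 4 → {'m': 6, 'a': 4}
del 'a' → {'m': 6}
cfg['m'] = 6+1 = 7 → {'m': 7}
cfg['w'] = 1 → {'m': 7, 'w': 1}
cfg['m'] = 7+5 = 12 → {'m': 12, 'w': 1}
sum of values = 13

13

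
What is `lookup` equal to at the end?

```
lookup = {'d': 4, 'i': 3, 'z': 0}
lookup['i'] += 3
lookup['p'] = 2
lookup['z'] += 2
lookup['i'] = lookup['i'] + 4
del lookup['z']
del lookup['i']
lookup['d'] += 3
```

{'d': 7, 'p': 2}

lookup['i'] = 3+3 = 6 → {'d': 4, 'i': 6, 'z': 0}
lookup['p'] = 2 → {'d': 4, 'i': 6, 'z': 0, 'p': 2}
lookup['z'] = 0+2 = 2 → {'d': 4, 'i': 6, 'z': 2, 'p': 2}
lookup['i'] = lookup['i']+4 = 10 → {'d': 4, 'i': 10, 'z': 2, 'p': 2}
del 'z' → {'d': 4, 'i': 10, 'p': 2}
del 'i' → {'d': 4, 'p': 2}
lookup['d'] = 4+3 = 7 → {'d': 7, 'p': 2}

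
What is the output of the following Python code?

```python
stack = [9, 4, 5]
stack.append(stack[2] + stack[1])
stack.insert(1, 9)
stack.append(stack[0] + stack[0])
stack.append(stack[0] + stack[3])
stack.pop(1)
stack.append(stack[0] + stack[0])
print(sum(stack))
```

77

append stack[2]+stack[1] = 5+4 = 9 → [9, 4, 5, 9]
insert 9 at 1 → [9, 9, 4, 5, 9]
append stack[0]+stack[0] = 9+9 = 18 → [9, 9, 4, 5, 9, 18]
append stack[0]+stack[3] = 9+5 = 14 → [9, 9, 4, 5, 9, 18, 14]
pop(1) removes 9 → [9, 4, 5, 9, 18, 14]
append stack[0]+stack[0] = 9+9 = 18 → [9, 4, 5, 9, 18, 14, 18]
sum = 77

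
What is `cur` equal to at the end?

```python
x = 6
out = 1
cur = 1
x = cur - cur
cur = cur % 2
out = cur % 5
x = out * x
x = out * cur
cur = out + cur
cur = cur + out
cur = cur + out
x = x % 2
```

4

x = 1-1 = 0
cur = 1%2 = 1
out = 1%5 = 1
x = 1*0 = 0
x = 1*1 = 1
cur = 1+1 = 2
cur = 2+1 = 3
cur = 3+1 = 4
x = 1%2 = 1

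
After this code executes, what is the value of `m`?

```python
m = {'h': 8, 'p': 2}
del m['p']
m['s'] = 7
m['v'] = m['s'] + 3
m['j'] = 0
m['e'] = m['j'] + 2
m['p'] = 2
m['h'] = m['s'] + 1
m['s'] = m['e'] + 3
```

del 'p' → {'h': 8}
m['s'] = 7 → {'h': 8, 's': 7}
m['v'] = m['s']+3 = 10 → {'h': 8, 's': 7, 'v': 10}
m['j'] = 0 → {'h': 8, 's': 7, 'v': 10, 'j': 0}
m['e'] = m['j']+2 = 2 → {'h': 8, 's': 7, 'v': 10, 'j': 0, 'e': 2}
m['p'] = 2 → {'h': 8, 's': 7, 'v': 10, 'j': 0, 'e': 2, 'p': 2}
m['h'] = m['s']+1 = 8 → {'h': 8, 's': 7, 'v': 10, 'j': 0, 'e': 2, 'p': 2}
m['s'] = m['e']+3 = 5 → {'h': 8, 's': 5, 'v': 10, 'j': 0, 'e': 2, 'p': 2}

{'h': 8, 's': 5, 'v': 10, 'j': 0, 'e': 2, 'p': 2}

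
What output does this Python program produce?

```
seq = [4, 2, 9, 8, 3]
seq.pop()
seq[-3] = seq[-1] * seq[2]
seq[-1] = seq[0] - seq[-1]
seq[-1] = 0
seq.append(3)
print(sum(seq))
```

88

pop() removes 3 → [4, 2, 9, 8]
seq[-3] = seq[-1]*seq[2] = 8*9 = 72 → [4, 72, 9, 8]
seq[-1] = seq[0]-seq[-1] = 4-8 = -4 → [4, 72, 9, -4]
seq[-1] = 0 → [4, 72, 9, 0]
append 3 → [4, 72, 9, 0, 3]
sum = 88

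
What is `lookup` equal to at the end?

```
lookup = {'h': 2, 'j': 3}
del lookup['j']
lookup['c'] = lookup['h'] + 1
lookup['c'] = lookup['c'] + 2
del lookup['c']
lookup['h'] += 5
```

{'h': 7}

del 'j' → {'h': 2}
lookup['c'] = lookup['h']+1 = 3 → {'h': 2, 'c': 3}
lookup['c'] = lookup['c']+2 = 5 → {'h': 2, 'c': 5}
del 'c' → {'h': 2}
lookup['h'] = 2+5 = 7 → {'h': 7}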